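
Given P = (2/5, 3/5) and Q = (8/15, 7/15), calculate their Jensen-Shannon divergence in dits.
0.0039 dits

Jensen-Shannon divergence is:
JSD(P||Q) = 0.5 × D_KL(P||M) + 0.5 × D_KL(Q||M)
where M = 0.5 × (P + Q) is the mixture distribution.

M = 0.5 × (2/5, 3/5) + 0.5 × (8/15, 7/15) = (7/15, 8/15)

D_KL(P||M) = 0.0039 dits
D_KL(Q||M) = 0.0039 dits

JSD(P||Q) = 0.5 × 0.0039 + 0.5 × 0.0039 = 0.0039 dits

Unlike KL divergence, JSD is symmetric and bounded: 0 ≤ JSD ≤ log(2).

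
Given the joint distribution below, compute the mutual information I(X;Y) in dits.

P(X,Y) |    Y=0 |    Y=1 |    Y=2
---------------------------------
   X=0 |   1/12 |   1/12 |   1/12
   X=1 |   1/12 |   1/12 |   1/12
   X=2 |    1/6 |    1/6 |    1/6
0.0000 dits

Mutual information: I(X;Y) = H(X) + H(Y) - H(X,Y)

Marginals:
P(X) = (1/4, 1/4, 1/2), H(X) = 0.4515 dits
P(Y) = (1/3, 1/3, 1/3), H(Y) = 0.4771 dits

Joint entropy: H(X,Y) = 0.9287 dits

I(X;Y) = 0.4515 + 0.4771 - 0.9287 = 0.0000 dits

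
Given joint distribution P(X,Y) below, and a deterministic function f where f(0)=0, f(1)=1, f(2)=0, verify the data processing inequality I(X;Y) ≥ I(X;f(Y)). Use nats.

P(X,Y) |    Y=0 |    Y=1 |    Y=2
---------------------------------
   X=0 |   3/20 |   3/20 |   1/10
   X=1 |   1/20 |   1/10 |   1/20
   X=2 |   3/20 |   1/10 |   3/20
I(X;Y) = 0.0224, I(X;f(Y)) = 0.0193, inequality holds: 0.0224 ≥ 0.0193

Data Processing Inequality: For any Markov chain X → Y → Z, we have I(X;Y) ≥ I(X;Z).

Here Z = f(Y) is a deterministic function of Y, forming X → Y → Z.

Original I(X;Y) = 0.0224 nats

After applying f:
P(X,Z) where Z=f(Y):
- P(X,Z=0) = P(X,Y=0) + P(X,Y=2)
- P(X,Z=1) = P(X,Y=1)

I(X;Z) = I(X;f(Y)) = 0.0193 nats

Verification: 0.0224 ≥ 0.0193 ✓

Information cannot be created by processing; the function f can only lose information about X.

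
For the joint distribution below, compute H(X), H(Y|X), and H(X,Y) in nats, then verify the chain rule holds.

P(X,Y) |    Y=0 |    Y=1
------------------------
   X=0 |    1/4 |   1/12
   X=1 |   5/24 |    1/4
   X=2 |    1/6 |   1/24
H(X,Y) = 1.6581, H(X) = 1.0506, H(Y|X) = 0.6075 (all in nats)

Chain rule: H(X,Y) = H(X) + H(Y|X)

Left side — joint entropy directly:
H(X,Y) = -Σ p(x,y) log p(x,y) = 1.6581 nats

Right side — compute H(Y|X) from the conditional distributions:
P(X) = (1/3, 11/24, 5/24), so H(X) = 1.0506 nats
H(Y|X) = Σ_x P(X=x) · H(Y|X=x):
  P(Y|X=0) = (3/4, 1/4), H(Y|X=0) = 0.5623, weight P(X=0) = 1/3
  P(Y|X=1) = (5/11, 6/11), H(Y|X=1) = 0.6890, weight P(X=1) = 11/24
  P(Y|X=2) = (4/5, 1/5), H(Y|X=2) = 0.5004, weight P(X=2) = 5/24
H(Y|X) = 0.6075 nats

H(X) + H(Y|X) = 1.0506 + 0.6075 = 1.6581 nats

Both sides equal 1.6581 nats. ✓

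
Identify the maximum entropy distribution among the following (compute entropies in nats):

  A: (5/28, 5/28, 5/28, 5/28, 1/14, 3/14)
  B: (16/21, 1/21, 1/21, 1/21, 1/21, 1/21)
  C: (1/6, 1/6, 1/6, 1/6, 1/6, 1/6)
C

For a discrete distribution over n outcomes, entropy is maximized by the uniform distribution.

Computing entropies:
H(A) = 1.7491 nats
H(B) = 0.9321 nats
H(C) = 1.7918 nats

The uniform distribution (where all probabilities equal 1/6) achieves the maximum entropy of log_e(6) = 1.7918 nats.

Distribution C has the highest entropy.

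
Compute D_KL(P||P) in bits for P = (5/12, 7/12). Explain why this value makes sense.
0.0000 bits

KL divergence satisfies the Gibbs inequality: D_KL(P||Q) ≥ 0 for all distributions P, Q.

D_KL(P||Q) = Σ p(x) log(p(x)/q(x))
Each term is p(x) × log_2(p(x)/p(x)) = p(x) × log_2(1) = 0, so the sum is 0.
D_KL(P||Q) = 0.0000 bits

When P = Q, the KL divergence is exactly 0, as there is no 'divergence' between identical distributions.

This non-negativity is a fundamental property: relative entropy cannot be negative because it measures how different Q is from P.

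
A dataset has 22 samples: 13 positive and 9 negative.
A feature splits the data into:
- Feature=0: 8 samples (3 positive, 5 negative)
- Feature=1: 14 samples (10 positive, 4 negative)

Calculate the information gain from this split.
0.0797 bits

Information Gain = H(Y) - H(Y|Feature)

Before split:
P(positive) = 13/22 = 0.5909
H(Y) = 0.9760 bits

After split:
Feature=0: H = 0.9544 bits (weight = 8/22)
Feature=1: H = 0.8631 bits (weight = 14/22)
H(Y|Feature) = (8/22)×0.9544 + (14/22)×0.8631 = 0.8963 bits

Information Gain = 0.9760 - 0.8963 = 0.0797 bits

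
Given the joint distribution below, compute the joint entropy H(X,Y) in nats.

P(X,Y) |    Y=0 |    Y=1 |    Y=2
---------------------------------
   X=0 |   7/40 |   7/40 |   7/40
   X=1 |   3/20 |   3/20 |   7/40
1.7892 nats

Joint entropy is H(X,Y) = -Σ_{x,y} p(x,y) log p(x,y).

Summing over all non-zero entries:
H(X,Y) = -[7/40·log_e(7/40) + 7/40·log_e(7/40) + 7/40·log_e(7/40) + 3/20·log_e(3/20) + 3/20·log_e(3/20) + 7/40·log_e(7/40)]
H(X,Y) = 1.7892 nats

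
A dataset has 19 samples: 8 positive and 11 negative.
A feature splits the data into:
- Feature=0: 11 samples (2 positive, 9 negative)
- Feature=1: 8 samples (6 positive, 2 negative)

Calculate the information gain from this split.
0.2443 bits

Information Gain = H(Y) - H(Y|Feature)

Before split:
P(positive) = 8/19 = 0.4211
H(Y) = 0.9819 bits

After split:
Feature=0: H = 0.6840 bits (weight = 11/19)
Feature=1: H = 0.8113 bits (weight = 8/19)
H(Y|Feature) = (11/19)×0.6840 + (8/19)×0.8113 = 0.7376 bits

Information Gain = 0.9819 - 0.7376 = 0.2443 bits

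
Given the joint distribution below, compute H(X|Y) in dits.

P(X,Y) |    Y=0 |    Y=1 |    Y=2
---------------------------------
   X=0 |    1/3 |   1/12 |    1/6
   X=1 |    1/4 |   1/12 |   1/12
0.2923 dits

Using the chain rule: H(X|Y) = H(X,Y) - H(Y)

First, compute H(X,Y) = 0.7090 dits

Marginal P(Y) = (7/12, 1/6, 1/4)
H(Y) = 0.4168 dits

H(X|Y) = H(X,Y) - H(Y) = 0.7090 - 0.4168 = 0.2923 dits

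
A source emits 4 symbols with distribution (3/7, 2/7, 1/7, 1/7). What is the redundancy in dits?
0.0475 dits

Redundancy measures how far a source is from maximum entropy:
R = H_max - H(X)

Maximum entropy for 4 symbols: H_max = log_10(4) = 0.6021 dits
Actual entropy: H(X) = 0.5546 dits
Redundancy: R = 0.6021 - 0.5546 = 0.0475 dits

This redundancy represents potential for compression: the source could be compressed by 0.0475 dits per symbol.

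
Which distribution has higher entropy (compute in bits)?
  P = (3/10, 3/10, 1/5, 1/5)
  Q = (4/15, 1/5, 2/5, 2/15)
P

Computing entropies in bits:
H(P) = 1.9710
H(Q) = 1.8892

Distribution P has higher entropy.

Intuition: The distribution closer to uniform (more spread out) has higher entropy.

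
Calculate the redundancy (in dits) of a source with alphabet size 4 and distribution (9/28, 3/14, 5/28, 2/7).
0.0112 dits

Redundancy measures how far a source is from maximum entropy:
R = H_max - H(X)

Maximum entropy for 4 symbols: H_max = log_10(4) = 0.6021 dits
Actual entropy: H(X) = 0.5908 dits
Redundancy: R = 0.6021 - 0.5908 = 0.0112 dits

This redundancy represents potential for compression: the source could be compressed by 0.0112 dits per symbol.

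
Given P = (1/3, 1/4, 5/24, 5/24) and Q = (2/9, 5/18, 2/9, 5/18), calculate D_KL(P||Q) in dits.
0.0154 dits

KL divergence: D_KL(P||Q) = Σ p(x) log(p(x)/q(x))

Computing term by term:
  x=0: 1/3 × log_10[(1/3)/(2/9)] = 1/3 × 0.1761 = 0.0587
  x=1: 1/4 × log_10[(1/4)/(5/18)] = 1/4 × -0.0458 = -0.0114
  x=2: 5/24 × log_10[(5/24)/(2/9)] = 5/24 × -0.0280 = -0.0058
  x=3: 5/24 × log_10[(5/24)/(5/18)] = 5/24 × -0.1249 = -0.0260

D_KL(P||Q) = 0.0154 dits

Note: KL divergence is always non-negative and equals 0 iff P = Q.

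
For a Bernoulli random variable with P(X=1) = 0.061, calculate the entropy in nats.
0.2297 nats

The binary entropy function is:
H(p) = -p log(p) - (1-p) log(1-p)

H(0.061) = -0.061 × log_e(0.061) - 0.939 × log_e(0.939)
H(0.061) = 0.2297 nats

Note: Binary entropy is maximized at p=0.5 (H=1 bit) and minimized at p=0 or p=1 (H=0).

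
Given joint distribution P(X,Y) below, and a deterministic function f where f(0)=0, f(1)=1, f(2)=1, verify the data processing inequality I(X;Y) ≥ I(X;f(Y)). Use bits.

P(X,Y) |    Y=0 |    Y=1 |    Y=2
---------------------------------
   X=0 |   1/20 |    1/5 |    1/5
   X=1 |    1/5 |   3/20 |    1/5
I(X;Y) = 0.0675, I(X;f(Y)) = 0.0647, inequality holds: 0.0675 ≥ 0.0647

Data Processing Inequality: For any Markov chain X → Y → Z, we have I(X;Y) ≥ I(X;Z).

Here Z = f(Y) is a deterministic function of Y, forming X → Y → Z.

Original I(X;Y) = 0.0675 bits

After applying f:
P(X,Z) where Z=f(Y):
- P(X,Z=0) = P(X,Y=0)
- P(X,Z=1) = P(X,Y=1) + P(X,Y=2)

I(X;Z) = I(X;f(Y)) = 0.0647 bits

Verification: 0.0675 ≥ 0.0647 ✓

Information cannot be created by processing; the function f can only lose information about X.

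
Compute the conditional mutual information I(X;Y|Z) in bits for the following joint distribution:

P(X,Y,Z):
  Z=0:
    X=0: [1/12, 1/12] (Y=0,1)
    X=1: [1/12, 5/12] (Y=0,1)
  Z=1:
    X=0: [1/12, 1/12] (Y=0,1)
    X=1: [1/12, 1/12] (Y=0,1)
0.0492 bits

Conditional mutual information: I(X;Y|Z) = H(X|Z) + H(Y|Z) - H(X,Y|Z)

H(Z) = 0.9183
H(X,Z) = 1.7925 → H(X|Z) = 0.8742
H(Y,Z) = 1.7925 → H(Y|Z) = 0.8742
H(X,Y,Z) = 2.6175 → H(X,Y|Z) = 1.6992

I(X;Y|Z) = 0.8742 + 0.8742 - 1.6992 = 0.0492 bits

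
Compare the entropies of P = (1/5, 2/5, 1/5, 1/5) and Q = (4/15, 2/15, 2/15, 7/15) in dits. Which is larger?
P

Computing entropies in dits:
H(P) = 0.5786
H(Q) = 0.5409

Distribution P has higher entropy.

Intuition: The distribution closer to uniform (more spread out) has higher entropy.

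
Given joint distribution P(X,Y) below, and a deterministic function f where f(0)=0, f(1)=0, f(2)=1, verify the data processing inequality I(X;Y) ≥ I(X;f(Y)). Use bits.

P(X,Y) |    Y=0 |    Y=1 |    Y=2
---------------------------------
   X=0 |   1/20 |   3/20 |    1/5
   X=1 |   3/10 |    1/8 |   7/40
I(X;Y) = 0.1167, I(X;f(Y)) = 0.0319, inequality holds: 0.1167 ≥ 0.0319

Data Processing Inequality: For any Markov chain X → Y → Z, we have I(X;Y) ≥ I(X;Z).

Here Z = f(Y) is a deterministic function of Y, forming X → Y → Z.

Original I(X;Y) = 0.1167 bits

After applying f:
P(X,Z) where Z=f(Y):
- P(X,Z=0) = P(X,Y=0) + P(X,Y=1)
- P(X,Z=1) = P(X,Y=2)

I(X;Z) = I(X;f(Y)) = 0.0319 bits

Verification: 0.1167 ≥ 0.0319 ✓

Information cannot be created by processing; the function f can only lose information about X.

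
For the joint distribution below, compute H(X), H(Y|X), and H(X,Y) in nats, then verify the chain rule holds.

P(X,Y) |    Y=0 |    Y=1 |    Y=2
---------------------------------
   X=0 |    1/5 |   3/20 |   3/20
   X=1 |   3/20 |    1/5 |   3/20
H(X,Y) = 1.7820, H(X) = 0.6931, H(Y|X) = 1.0889 (all in nats)

Chain rule: H(X,Y) = H(X) + H(Y|X)

Left side — joint entropy directly:
H(X,Y) = -Σ p(x,y) log p(x,y) = 1.7820 nats

Right side — compute H(Y|X) from the conditional distributions:
P(X) = (1/2, 1/2), so H(X) = 0.6931 nats
H(Y|X) = Σ_x P(X=x) · H(Y|X=x):
  P(Y|X=0) = (2/5, 3/10, 3/10), H(Y|X=0) = 1.0889, weight P(X=0) = 1/2
  P(Y|X=1) = (3/10, 2/5, 3/10), H(Y|X=1) = 1.0889, weight P(X=1) = 1/2
H(Y|X) = 1.0889 nats

H(X) + H(Y|X) = 0.6931 + 1.0889 = 1.7820 nats

Both sides equal 1.7820 nats. ✓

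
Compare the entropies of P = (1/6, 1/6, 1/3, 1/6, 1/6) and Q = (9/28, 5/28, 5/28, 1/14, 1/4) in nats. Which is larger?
P

Computing entropies in nats:
H(P) = 1.5607
H(Q) = 1.5152

Distribution P has higher entropy.

Intuition: The distribution closer to uniform (more spread out) has higher entropy.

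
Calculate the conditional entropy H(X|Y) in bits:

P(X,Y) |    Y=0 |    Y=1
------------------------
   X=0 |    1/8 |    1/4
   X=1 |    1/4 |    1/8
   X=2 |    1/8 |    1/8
1.5000 bits

Using the chain rule: H(X|Y) = H(X,Y) - H(Y)

First, compute H(X,Y) = 2.5000 bits

Marginal P(Y) = (1/2, 1/2)
H(Y) = 1.0000 bits

H(X|Y) = H(X,Y) - H(Y) = 2.5000 - 1.0000 = 1.5000 bits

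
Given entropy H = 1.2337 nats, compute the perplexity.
3.4339

Perplexity is e^H (or exp(H) for natural log).

H = 1.2337 nats
Perplexity = e^1.2337 = 3.4339

Interpretation: The model's uncertainty is equivalent to choosing uniformly among 3.4 options.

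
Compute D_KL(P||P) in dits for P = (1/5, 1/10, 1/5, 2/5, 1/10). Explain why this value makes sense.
0.0000 dits

KL divergence satisfies the Gibbs inequality: D_KL(P||Q) ≥ 0 for all distributions P, Q.

D_KL(P||Q) = Σ p(x) log(p(x)/q(x))
Each term is p(x) × log_10(p(x)/p(x)) = p(x) × log_10(1) = 0, so the sum is 0.
D_KL(P||Q) = 0.0000 dits

When P = Q, the KL divergence is exactly 0, as there is no 'divergence' between identical distributions.

This non-negativity is a fundamental property: relative entropy cannot be negative because it measures how different Q is from P.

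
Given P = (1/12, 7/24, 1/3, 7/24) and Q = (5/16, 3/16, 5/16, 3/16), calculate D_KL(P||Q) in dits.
0.0734 dits

KL divergence: D_KL(P||Q) = Σ p(x) log(p(x)/q(x))

Computing term by term:
  x=0: 1/12 × log_10[(1/12)/(5/16)] = 1/12 × -0.5740 = -0.0478
  x=1: 7/24 × log_10[(7/24)/(3/16)] = 7/24 × 0.1919 = 0.0560
  x=2: 1/3 × log_10[(1/3)/(5/16)] = 1/3 × 0.0280 = 0.0093
  x=3: 7/24 × log_10[(7/24)/(3/16)] = 7/24 × 0.1919 = 0.0560

D_KL(P||Q) = 0.0734 dits

Note: KL divergence is always non-negative and equals 0 iff P = Q.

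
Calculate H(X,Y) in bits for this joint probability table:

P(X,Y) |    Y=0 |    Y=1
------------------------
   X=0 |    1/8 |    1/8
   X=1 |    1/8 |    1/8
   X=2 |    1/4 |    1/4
2.5000 bits

Joint entropy is H(X,Y) = -Σ_{x,y} p(x,y) log p(x,y).

Summing over all non-zero entries:
H(X,Y) = -[1/8·log_2(1/8) + 1/8·log_2(1/8) + 1/8·log_2(1/8) + 1/8·log_2(1/8) + 1/4·log_2(1/4) + 1/4·log_2(1/4)]
H(X,Y) = 2.5000 bits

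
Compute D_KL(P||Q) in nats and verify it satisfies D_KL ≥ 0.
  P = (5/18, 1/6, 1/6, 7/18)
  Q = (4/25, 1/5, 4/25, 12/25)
0.0478 nats

KL divergence satisfies the Gibbs inequality: D_KL(P||Q) ≥ 0 for all distributions P, Q.

D_KL(P||Q) = Σ p(x) log(p(x)/q(x))
Term by term:
  x=0: 5/18 × log_e[(5/18)/(4/25)] = 0.1532
  x=1: 1/6 × log_e[(1/6)/(1/5)] = -0.0304
  x=2: 1/6 × log_e[(1/6)/(4/25)] = 0.0068
  x=3: 7/18 × log_e[(7/18)/(12/25)] = -0.0819
D_KL(P||Q) = 0.0478 nats

D_KL(P||Q) = 0.0478 ≥ 0 ✓

This non-negativity is a fundamental property: relative entropy cannot be negative because it measures how different Q is from P.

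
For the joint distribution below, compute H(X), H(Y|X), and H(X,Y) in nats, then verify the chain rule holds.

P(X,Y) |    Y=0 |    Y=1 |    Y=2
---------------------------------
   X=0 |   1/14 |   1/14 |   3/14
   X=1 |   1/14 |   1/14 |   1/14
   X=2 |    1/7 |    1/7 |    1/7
H(X,Y) = 2.1066, H(X) = 1.0609, H(Y|X) = 1.0456 (all in nats)

Chain rule: H(X,Y) = H(X) + H(Y|X)

Left side — joint entropy directly:
H(X,Y) = -Σ p(x,y) log p(x,y) = 2.1066 nats

Right side — compute H(Y|X) from the conditional distributions:
P(X) = (5/14, 3/14, 3/7), so H(X) = 1.0609 nats
H(Y|X) = Σ_x P(X=x) · H(Y|X=x):
  P(Y|X=0) = (1/5, 1/5, 3/5), H(Y|X=0) = 0.9503, weight P(X=0) = 5/14
  P(Y|X=1) = (1/3, 1/3, 1/3), H(Y|X=1) = 1.0986, weight P(X=1) = 3/14
  P(Y|X=2) = (1/3, 1/3, 1/3), H(Y|X=2) = 1.0986, weight P(X=2) = 3/7
H(Y|X) = 1.0456 nats

H(X) + H(Y|X) = 1.0609 + 1.0456 = 2.1066 nats

Both sides equal 2.1066 nats. ✓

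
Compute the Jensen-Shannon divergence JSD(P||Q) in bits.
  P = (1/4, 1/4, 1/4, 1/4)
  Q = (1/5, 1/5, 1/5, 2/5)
0.0186 bits

Jensen-Shannon divergence is:
JSD(P||Q) = 0.5 × D_KL(P||M) + 0.5 × D_KL(Q||M)
where M = 0.5 × (P + Q) is the mixture distribution.

M = 0.5 × (1/4, 1/4, 1/4, 1/4) + 0.5 × (1/5, 1/5, 1/5, 2/5) = (9/40, 9/40, 9/40, 13/40)

D_KL(P||M) = 0.0194 bits
D_KL(Q||M) = 0.0179 bits

JSD(P||Q) = 0.5 × 0.0194 + 0.5 × 0.0179 = 0.0186 bits

Unlike KL divergence, JSD is symmetric and bounded: 0 ≤ JSD ≤ log(2).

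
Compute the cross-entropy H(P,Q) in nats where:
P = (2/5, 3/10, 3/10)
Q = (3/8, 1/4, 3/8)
1.1025 nats

Cross-entropy: H(P,Q) = -Σ p(x) log q(x)

Alternatively: H(P,Q) = H(P) + D_KL(P||Q)
H(P) = 1.0889 nats
D_KL(P||Q) = 0.0136 nats

H(P,Q) = 1.0889 + 0.0136 = 1.1025 nats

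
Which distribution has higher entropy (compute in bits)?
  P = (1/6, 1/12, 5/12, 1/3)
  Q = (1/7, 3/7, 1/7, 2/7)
Q

Computing entropies in bits:
H(P) = 1.7842
H(Q) = 1.8424

Distribution Q has higher entropy.

Intuition: The distribution closer to uniform (more spread out) has higher entropy.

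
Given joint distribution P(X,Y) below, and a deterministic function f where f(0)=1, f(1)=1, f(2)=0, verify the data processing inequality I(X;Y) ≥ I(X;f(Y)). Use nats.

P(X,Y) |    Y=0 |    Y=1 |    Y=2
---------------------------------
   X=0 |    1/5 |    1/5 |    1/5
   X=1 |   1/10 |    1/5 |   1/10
I(X;Y) = 0.0138, I(X;f(Y)) = 0.0040, inequality holds: 0.0138 ≥ 0.0040

Data Processing Inequality: For any Markov chain X → Y → Z, we have I(X;Y) ≥ I(X;Z).

Here Z = f(Y) is a deterministic function of Y, forming X → Y → Z.

Original I(X;Y) = 0.0138 nats

After applying f:
P(X,Z) where Z=f(Y):
- P(X,Z=0) = P(X,Y=2)
- P(X,Z=1) = P(X,Y=0) + P(X,Y=1)

I(X;Z) = I(X;f(Y)) = 0.0040 nats

Verification: 0.0138 ≥ 0.0040 ✓

Information cannot be created by processing; the function f can only lose information about X.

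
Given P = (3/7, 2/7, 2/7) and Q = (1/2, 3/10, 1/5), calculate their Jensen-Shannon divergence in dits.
0.0023 dits

Jensen-Shannon divergence is:
JSD(P||Q) = 0.5 × D_KL(P||M) + 0.5 × D_KL(Q||M)
where M = 0.5 × (P + Q) is the mixture distribution.

M = 0.5 × (3/7, 2/7, 2/7) + 0.5 × (1/2, 3/10, 1/5) = (13/28, 0.292857, 0.242857)

D_KL(P||M) = 0.0022 dits
D_KL(Q||M) = 0.0024 dits

JSD(P||Q) = 0.5 × 0.0022 + 0.5 × 0.0024 = 0.0023 dits

Unlike KL divergence, JSD is symmetric and bounded: 0 ≤ JSD ≤ log(2).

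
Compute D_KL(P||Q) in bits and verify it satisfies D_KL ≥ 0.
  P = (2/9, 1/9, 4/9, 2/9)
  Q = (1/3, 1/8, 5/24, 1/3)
0.2070 bits

KL divergence satisfies the Gibbs inequality: D_KL(P||Q) ≥ 0 for all distributions P, Q.

D_KL(P||Q) = Σ p(x) log(p(x)/q(x))
Term by term:
  x=0: 2/9 × log_2[(2/9)/(1/3)] = -0.1300
  x=1: 1/9 × log_2[(1/9)/(1/8)] = -0.0189
  x=2: 4/9 × log_2[(4/9)/(5/24)] = 0.4858
  x=3: 2/9 × log_2[(2/9)/(1/3)] = -0.1300
D_KL(P||Q) = 0.2070 bits

D_KL(P||Q) = 0.2070 ≥ 0 ✓

This non-negativity is a fundamental property: relative entropy cannot be negative because it measures how different Q is from P.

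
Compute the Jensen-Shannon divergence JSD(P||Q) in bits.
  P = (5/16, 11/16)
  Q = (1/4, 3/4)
0.0035 bits

Jensen-Shannon divergence is:
JSD(P||Q) = 0.5 × D_KL(P||M) + 0.5 × D_KL(Q||M)
where M = 0.5 × (P + Q) is the mixture distribution.

M = 0.5 × (5/16, 11/16) + 0.5 × (1/4, 3/4) = (9/32, 23/32)

D_KL(P||M) = 0.0034 bits
D_KL(Q||M) = 0.0036 bits

JSD(P||Q) = 0.5 × 0.0034 + 0.5 × 0.0036 = 0.0035 bits

Unlike KL divergence, JSD is symmetric and bounded: 0 ≤ JSD ≤ log(2).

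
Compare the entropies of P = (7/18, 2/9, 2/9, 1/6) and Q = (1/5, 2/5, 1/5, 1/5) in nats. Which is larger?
P

Computing entropies in nats:
H(P) = 1.3344
H(Q) = 1.3322

Distribution P has higher entropy.

Intuition: The distribution closer to uniform (more spread out) has higher entropy.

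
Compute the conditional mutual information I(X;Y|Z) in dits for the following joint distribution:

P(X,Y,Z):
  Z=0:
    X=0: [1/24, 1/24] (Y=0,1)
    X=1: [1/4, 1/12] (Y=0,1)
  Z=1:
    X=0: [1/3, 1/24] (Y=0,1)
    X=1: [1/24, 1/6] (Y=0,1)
0.0671 dits

Conditional mutual information: I(X;Y|Z) = H(X|Z) + H(Y|Z) - H(X,Y|Z)

H(Z) = 0.2950
H(X,Z) = 0.5506 → H(X|Z) = 0.2557
H(Y,Z) = 0.5706 → H(Y|Z) = 0.2757
H(X,Y,Z) = 0.7592 → H(X,Y|Z) = 0.4642

I(X;Y|Z) = 0.2557 + 0.2757 - 0.4642 = 0.0671 dits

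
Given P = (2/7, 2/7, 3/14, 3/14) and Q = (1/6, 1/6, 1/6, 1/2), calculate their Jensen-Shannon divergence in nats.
0.0467 nats

Jensen-Shannon divergence is:
JSD(P||Q) = 0.5 × D_KL(P||M) + 0.5 × D_KL(Q||M)
where M = 0.5 × (P + Q) is the mixture distribution.

M = 0.5 × (2/7, 2/7, 3/14, 3/14) + 0.5 × (1/6, 1/6, 1/6, 1/2) = (0.22619, 0.22619, 4/21, 5/14)

D_KL(P||M) = 0.0493 nats
D_KL(Q||M) = 0.0442 nats

JSD(P||Q) = 0.5 × 0.0493 + 0.5 × 0.0442 = 0.0467 nats

Unlike KL divergence, JSD is symmetric and bounded: 0 ≤ JSD ≤ log(2).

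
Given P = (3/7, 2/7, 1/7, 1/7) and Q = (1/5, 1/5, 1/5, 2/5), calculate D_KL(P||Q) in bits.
0.3367 bits

KL divergence: D_KL(P||Q) = Σ p(x) log(p(x)/q(x))

Computing term by term:
  x=0: 3/7 × log_2[(3/7)/(1/5)] = 3/7 × 1.0995 = 0.4712
  x=1: 2/7 × log_2[(2/7)/(1/5)] = 2/7 × 0.5146 = 0.1470
  x=2: 1/7 × log_2[(1/7)/(1/5)] = 1/7 × -0.4854 = -0.0693
  x=3: 1/7 × log_2[(1/7)/(2/5)] = 1/7 × -1.4854 = -0.2122

D_KL(P||Q) = 0.3367 bits

Note: KL divergence is always non-negative and equals 0 iff P = Q.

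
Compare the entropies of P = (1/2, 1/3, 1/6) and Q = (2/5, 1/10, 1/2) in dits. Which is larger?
P

Computing entropies in dits:
H(P) = 0.4392
H(Q) = 0.4097

Distribution P has higher entropy.

Intuition: The distribution closer to uniform (more spread out) has higher entropy.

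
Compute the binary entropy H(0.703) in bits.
0.8776 bits

The binary entropy function is:
H(p) = -p log(p) - (1-p) log(1-p)

H(0.703) = -0.703 × log_2(0.703) - 0.297 × log_2(0.297)
H(0.703) = 0.8776 bits

Note: Binary entropy is maximized at p=0.5 (H=1 bit) and minimized at p=0 or p=1 (H=0).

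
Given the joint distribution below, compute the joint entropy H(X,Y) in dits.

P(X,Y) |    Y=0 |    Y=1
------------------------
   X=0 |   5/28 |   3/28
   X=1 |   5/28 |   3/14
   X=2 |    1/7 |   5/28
0.7688 dits

Joint entropy is H(X,Y) = -Σ_{x,y} p(x,y) log p(x,y).

Summing over all non-zero entries:
H(X,Y) = -[5/28·log_10(5/28) + 3/28·log_10(3/28) + 5/28·log_10(5/28) + 3/14·log_10(3/14) + 1/7·log_10(1/7) + 5/28·log_10(5/28)]
H(X,Y) = 0.7688 dits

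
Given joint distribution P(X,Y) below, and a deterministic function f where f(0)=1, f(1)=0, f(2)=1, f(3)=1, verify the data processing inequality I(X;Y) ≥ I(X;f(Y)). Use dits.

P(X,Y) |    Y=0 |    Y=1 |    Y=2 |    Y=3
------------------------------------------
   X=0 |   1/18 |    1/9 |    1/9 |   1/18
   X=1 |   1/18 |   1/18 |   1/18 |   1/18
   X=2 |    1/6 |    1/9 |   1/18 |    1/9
I(X;Y) = 0.0181, I(X;f(Y)) = 0.0016, inequality holds: 0.0181 ≥ 0.0016

Data Processing Inequality: For any Markov chain X → Y → Z, we have I(X;Y) ≥ I(X;Z).

Here Z = f(Y) is a deterministic function of Y, forming X → Y → Z.

Original I(X;Y) = 0.0181 dits

After applying f:
P(X,Z) where Z=f(Y):
- P(X,Z=0) = P(X,Y=1)
- P(X,Z=1) = P(X,Y=0) + P(X,Y=2) + P(X,Y=3)

I(X;Z) = I(X;f(Y)) = 0.0016 dits

Verification: 0.0181 ≥ 0.0016 ✓

Information cannot be created by processing; the function f can only lose information about X.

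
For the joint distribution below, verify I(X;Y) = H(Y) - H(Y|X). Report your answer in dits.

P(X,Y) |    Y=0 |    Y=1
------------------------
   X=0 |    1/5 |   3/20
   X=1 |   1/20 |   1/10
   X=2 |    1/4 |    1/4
I(X;Y) = 0.0052 dits

Mutual information has multiple equivalent forms:
- I(X;Y) = H(X) - H(X|Y)
- I(X;Y) = H(Y) - H(Y|X)
- I(X;Y) = H(X) + H(Y) - H(X,Y)

Computing all quantities:
H(X) = 0.4337, H(Y) = 0.3010, H(X,Y) = 0.7295
H(X|Y) = 0.4284, H(Y|X) = 0.2958

Verification:
H(X) - H(X|Y) = 0.4337 - 0.4284 = 0.0052
H(Y) - H(Y|X) = 0.3010 - 0.2958 = 0.0052
H(X) + H(Y) - H(X,Y) = 0.4337 + 0.3010 - 0.7295 = 0.0052

All forms give I(X;Y) = 0.0052 dits. ✓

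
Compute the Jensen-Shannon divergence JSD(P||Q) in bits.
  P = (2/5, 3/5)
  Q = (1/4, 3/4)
0.0186 bits

Jensen-Shannon divergence is:
JSD(P||Q) = 0.5 × D_KL(P||M) + 0.5 × D_KL(Q||M)
where M = 0.5 × (P + Q) is the mixture distribution.

M = 0.5 × (2/5, 3/5) + 0.5 × (1/4, 3/4) = (13/40, 27/40)

D_KL(P||M) = 0.0179 bits
D_KL(Q||M) = 0.0194 bits

JSD(P||Q) = 0.5 × 0.0179 + 0.5 × 0.0194 = 0.0186 bits

Unlike KL divergence, JSD is symmetric and bounded: 0 ≤ JSD ≤ log(2).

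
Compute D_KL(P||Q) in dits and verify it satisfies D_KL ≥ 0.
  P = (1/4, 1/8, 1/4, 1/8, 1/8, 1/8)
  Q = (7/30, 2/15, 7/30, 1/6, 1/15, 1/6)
0.0144 dits

KL divergence satisfies the Gibbs inequality: D_KL(P||Q) ≥ 0 for all distributions P, Q.

D_KL(P||Q) = Σ p(x) log(p(x)/q(x))
Term by term:
  x=0: 1/4 × log_10[(1/4)/(7/30)] = 0.0075
  x=1: 1/8 × log_10[(1/8)/(2/15)] = -0.0035
  x=2: 1/4 × log_10[(1/4)/(7/30)] = 0.0075
  x=3: 1/8 × log_10[(1/8)/(1/6)] = -0.0156
  x=4: 1/8 × log_10[(1/8)/(1/15)] = 0.0341
  x=5: 1/8 × log_10[(1/8)/(1/6)] = -0.0156
D_KL(P||Q) = 0.0144 dits

D_KL(P||Q) = 0.0144 ≥ 0 ✓

This non-negativity is a fundamental property: relative entropy cannot be negative because it measures how different Q is from P.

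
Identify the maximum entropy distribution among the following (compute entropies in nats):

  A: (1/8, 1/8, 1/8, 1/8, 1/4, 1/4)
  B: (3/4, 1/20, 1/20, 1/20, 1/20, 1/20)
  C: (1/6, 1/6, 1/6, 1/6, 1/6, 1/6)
C

For a discrete distribution over n outcomes, entropy is maximized by the uniform distribution.

Computing entropies:
H(A) = 1.7329 nats
H(B) = 0.9647 nats
H(C) = 1.7918 nats

The uniform distribution (where all probabilities equal 1/6) achieves the maximum entropy of log_e(6) = 1.7918 nats.

Distribution C has the highest entropy.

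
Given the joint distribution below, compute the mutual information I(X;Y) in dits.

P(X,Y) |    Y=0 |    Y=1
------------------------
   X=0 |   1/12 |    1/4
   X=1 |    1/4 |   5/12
0.0035 dits

Mutual information: I(X;Y) = H(X) + H(Y) - H(X,Y)

Marginals:
P(X) = (1/3, 2/3), H(X) = 0.2764 dits
P(Y) = (1/3, 2/3), H(Y) = 0.2764 dits

Joint entropy: H(X,Y) = 0.5494 dits

I(X;Y) = 0.2764 + 0.2764 - 0.5494 = 0.0035 dits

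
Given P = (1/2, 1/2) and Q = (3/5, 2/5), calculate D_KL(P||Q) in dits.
0.0089 dits

KL divergence: D_KL(P||Q) = Σ p(x) log(p(x)/q(x))

Computing term by term:
  x=0: 1/2 × log_10[(1/2)/(3/5)] = 1/2 × -0.0792 = -0.0396
  x=1: 1/2 × log_10[(1/2)/(2/5)] = 1/2 × 0.0969 = 0.0485

D_KL(P||Q) = 0.0089 dits

Note: KL divergence is always non-negative and equals 0 iff P = Q.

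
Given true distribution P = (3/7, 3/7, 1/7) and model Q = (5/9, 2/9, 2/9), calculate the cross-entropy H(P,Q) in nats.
1.1114 nats

Cross-entropy: H(P,Q) = -Σ p(x) log q(x)

Alternatively: H(P,Q) = H(P) + D_KL(P||Q)
H(P) = 1.0042 nats
D_KL(P||Q) = 0.1071 nats

H(P,Q) = 1.0042 + 0.1071 = 1.1114 nats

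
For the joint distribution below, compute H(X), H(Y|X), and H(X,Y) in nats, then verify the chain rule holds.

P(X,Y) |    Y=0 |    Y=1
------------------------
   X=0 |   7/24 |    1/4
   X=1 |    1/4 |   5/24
H(X,Y) = 1.3793, H(X) = 0.6897, H(Y|X) = 0.6896 (all in nats)

Chain rule: H(X,Y) = H(X) + H(Y|X)

Left side — joint entropy directly:
H(X,Y) = -Σ p(x,y) log p(x,y) = 1.3793 nats

Right side — compute H(Y|X) from the conditional distributions:
P(X) = (13/24, 11/24), so H(X) = 0.6897 nats
H(Y|X) = Σ_x P(X=x) · H(Y|X=x):
  P(Y|X=0) = (7/13, 6/13), H(Y|X=0) = 0.6902, weight P(X=0) = 13/24
  P(Y|X=1) = (6/11, 5/11), H(Y|X=1) = 0.6890, weight P(X=1) = 11/24
H(Y|X) = 0.6896 nats

H(X) + H(Y|X) = 0.6897 + 0.6896 = 1.3793 nats

Both sides equal 1.3793 nats. ✓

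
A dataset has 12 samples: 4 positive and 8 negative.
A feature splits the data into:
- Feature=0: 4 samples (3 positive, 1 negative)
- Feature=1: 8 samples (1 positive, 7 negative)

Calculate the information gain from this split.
0.2855 bits

Information Gain = H(Y) - H(Y|Feature)

Before split:
P(positive) = 4/12 = 0.3333
H(Y) = 0.9183 bits

After split:
Feature=0: H = 0.8113 bits (weight = 4/12)
Feature=1: H = 0.5436 bits (weight = 8/12)
H(Y|Feature) = (4/12)×0.8113 + (8/12)×0.5436 = 0.6328 bits

Information Gain = 0.9183 - 0.6328 = 0.2855 bits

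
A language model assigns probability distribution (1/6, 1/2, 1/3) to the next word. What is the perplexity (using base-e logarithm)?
2.7495

Perplexity is e^H (or exp(H) for natural log).

First, H = -Σ p log p = 1.0114 nats
Perplexity = e^1.0114 = 2.7495

Interpretation: The model's uncertainty is equivalent to choosing uniformly among 2.7 options.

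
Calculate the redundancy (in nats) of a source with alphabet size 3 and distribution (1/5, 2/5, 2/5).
0.0437 nats

Redundancy measures how far a source is from maximum entropy:
R = H_max - H(X)

Maximum entropy for 3 symbols: H_max = log_e(3) = 1.0986 nats
Actual entropy: H(X) = 1.0549 nats
Redundancy: R = 1.0986 - 1.0549 = 0.0437 nats

This redundancy represents potential for compression: the source could be compressed by 0.0437 nats per symbol.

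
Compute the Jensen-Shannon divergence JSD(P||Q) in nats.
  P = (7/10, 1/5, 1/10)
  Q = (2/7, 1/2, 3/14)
0.0888 nats

Jensen-Shannon divergence is:
JSD(P||Q) = 0.5 × D_KL(P||M) + 0.5 × D_KL(Q||M)
where M = 0.5 × (P + Q) is the mixture distribution.

M = 0.5 × (7/10, 1/5, 1/10) + 0.5 × (2/7, 1/2, 3/14) = (0.492857, 7/20, 0.157143)

D_KL(P||M) = 0.0885 nats
D_KL(Q||M) = 0.0890 nats

JSD(P||Q) = 0.5 × 0.0885 + 0.5 × 0.0890 = 0.0888 nats

Unlike KL divergence, JSD is symmetric and bounded: 0 ≤ JSD ≤ log(2).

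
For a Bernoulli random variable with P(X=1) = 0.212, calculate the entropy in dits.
0.2244 dits

The binary entropy function is:
H(p) = -p log(p) - (1-p) log(1-p)

H(0.212) = -0.212 × log_10(0.212) - 0.788 × log_10(0.788)
H(0.212) = 0.2244 dits

Note: Binary entropy is maximized at p=0.5 (H=1 bit) and minimized at p=0 or p=1 (H=0).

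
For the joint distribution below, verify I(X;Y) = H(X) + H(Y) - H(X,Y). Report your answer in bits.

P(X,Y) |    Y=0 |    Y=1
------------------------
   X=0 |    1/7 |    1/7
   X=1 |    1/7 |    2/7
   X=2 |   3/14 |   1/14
I(X;Y) = 0.0889 bits

Mutual information has multiple equivalent forms:
- I(X;Y) = H(X) - H(X|Y)
- I(X;Y) = H(Y) - H(Y|X)
- I(X;Y) = H(X) + H(Y) - H(X,Y)

Computing all quantities:
H(X) = 1.5567, H(Y) = 1.0000, H(X,Y) = 2.4677
H(X|Y) = 1.4677, H(Y|X) = 0.9111

Verification:
H(X) - H(X|Y) = 1.5567 - 1.4677 = 0.0889
H(Y) - H(Y|X) = 1.0000 - 0.9111 = 0.0889
H(X) + H(Y) - H(X,Y) = 1.5567 + 1.0000 - 2.4677 = 0.0889

All forms give I(X;Y) = 0.0889 bits. ✓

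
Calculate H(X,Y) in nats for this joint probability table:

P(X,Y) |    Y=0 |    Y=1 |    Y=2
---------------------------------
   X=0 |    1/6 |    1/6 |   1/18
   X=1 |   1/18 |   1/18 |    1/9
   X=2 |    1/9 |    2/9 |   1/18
2.0621 nats

Joint entropy is H(X,Y) = -Σ_{x,y} p(x,y) log p(x,y).

Summing over all non-zero entries:
H(X,Y) = -[1/6·log_e(1/6) + 1/6·log_e(1/6) + 1/18·log_e(1/18) + 1/18·log_e(1/18) + 1/18·log_e(1/18) + 1/9·log_e(1/9) + 1/9·log_e(1/9) + 2/9·log_e(2/9) + 1/18·log_e(1/18)]
H(X,Y) = 2.0621 nats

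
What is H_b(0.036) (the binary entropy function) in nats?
0.1550 nats

The binary entropy function is:
H(p) = -p log(p) - (1-p) log(1-p)

H(0.036) = -0.036 × log_e(0.036) - 0.964 × log_e(0.964)
H(0.036) = 0.1550 nats

Note: Binary entropy is maximized at p=0.5 (H=1 bit) and minimized at p=0 or p=1 (H=0).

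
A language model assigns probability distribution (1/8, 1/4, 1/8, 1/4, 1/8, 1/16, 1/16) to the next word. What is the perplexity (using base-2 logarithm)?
6.1688

Perplexity is 2^H (or exp(H) for natural log).

First, H = -Σ p log p = 2.6250 bits
Perplexity = 2^2.6250 = 6.1688

Interpretation: The model's uncertainty is equivalent to choosing uniformly among 6.2 options.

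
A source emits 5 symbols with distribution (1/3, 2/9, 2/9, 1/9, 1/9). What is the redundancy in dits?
0.0376 dits

Redundancy measures how far a source is from maximum entropy:
R = H_max - H(X)

Maximum entropy for 5 symbols: H_max = log_10(5) = 0.6990 dits
Actual entropy: H(X) = 0.6614 dits
Redundancy: R = 0.6990 - 0.6614 = 0.0376 dits

This redundancy represents potential for compression: the source could be compressed by 0.0376 dits per symbol.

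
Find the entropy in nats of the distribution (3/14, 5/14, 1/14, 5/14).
1.2540 nats

Shannon entropy is H(X) = -Σ p(x) log p(x).

For P = (3/14, 5/14, 1/14, 5/14):
H = -3/14 × log_e(3/14) -5/14 × log_e(5/14) -1/14 × log_e(1/14) -5/14 × log_e(5/14)
H = 1.2540 nats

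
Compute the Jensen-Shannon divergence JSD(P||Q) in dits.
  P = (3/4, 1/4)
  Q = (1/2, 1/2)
0.0147 dits

Jensen-Shannon divergence is:
JSD(P||Q) = 0.5 × D_KL(P||M) + 0.5 × D_KL(Q||M)
where M = 0.5 × (P + Q) is the mixture distribution.

M = 0.5 × (3/4, 1/4) + 0.5 × (1/2, 1/2) = (5/8, 3/8)

D_KL(P||M) = 0.0154 dits
D_KL(Q||M) = 0.0140 dits

JSD(P||Q) = 0.5 × 0.0154 + 0.5 × 0.0140 = 0.0147 dits

Unlike KL divergence, JSD is symmetric and bounded: 0 ≤ JSD ≤ log(2).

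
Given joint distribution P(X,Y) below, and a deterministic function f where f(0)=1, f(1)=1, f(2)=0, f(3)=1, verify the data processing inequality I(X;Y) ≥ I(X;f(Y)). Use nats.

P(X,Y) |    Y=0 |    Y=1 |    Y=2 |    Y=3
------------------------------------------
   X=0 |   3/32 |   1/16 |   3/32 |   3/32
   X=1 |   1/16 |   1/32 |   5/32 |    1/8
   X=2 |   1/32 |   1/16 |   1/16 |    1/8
I(X;Y) = 0.0407, I(X;f(Y)) = 0.0160, inequality holds: 0.0407 ≥ 0.0160

Data Processing Inequality: For any Markov chain X → Y → Z, we have I(X;Y) ≥ I(X;Z).

Here Z = f(Y) is a deterministic function of Y, forming X → Y → Z.

Original I(X;Y) = 0.0407 nats

After applying f:
P(X,Z) where Z=f(Y):
- P(X,Z=0) = P(X,Y=2)
- P(X,Z=1) = P(X,Y=0) + P(X,Y=1) + P(X,Y=3)

I(X;Z) = I(X;f(Y)) = 0.0160 nats

Verification: 0.0407 ≥ 0.0160 ✓

Information cannot be created by processing; the function f can only lose information about X.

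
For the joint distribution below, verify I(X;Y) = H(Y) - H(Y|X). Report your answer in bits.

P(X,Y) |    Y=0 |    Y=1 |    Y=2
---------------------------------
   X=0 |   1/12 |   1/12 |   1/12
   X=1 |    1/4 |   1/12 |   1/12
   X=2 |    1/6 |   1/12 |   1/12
I(X;Y) = 0.0325 bits

Mutual information has multiple equivalent forms:
- I(X;Y) = H(X) - H(X|Y)
- I(X;Y) = H(Y) - H(Y|X)
- I(X;Y) = H(X) + H(Y) - H(X,Y)

Computing all quantities:
H(X) = 1.5546, H(Y) = 1.5000, H(X,Y) = 3.0221
H(X|Y) = 1.5221, H(Y|X) = 1.4675

Verification:
H(X) - H(X|Y) = 1.5546 - 1.5221 = 0.0325
H(Y) - H(Y|X) = 1.5000 - 1.4675 = 0.0325
H(X) + H(Y) - H(X,Y) = 1.5546 + 1.5000 - 3.0221 = 0.0325

All forms give I(X;Y) = 0.0325 bits. ✓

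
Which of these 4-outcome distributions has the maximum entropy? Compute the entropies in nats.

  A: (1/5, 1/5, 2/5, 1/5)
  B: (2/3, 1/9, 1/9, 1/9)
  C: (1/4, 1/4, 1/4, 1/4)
C

For a discrete distribution over n outcomes, entropy is maximized by the uniform distribution.

Computing entropies:
H(A) = 1.3322 nats
H(B) = 1.0027 nats
H(C) = 1.3863 nats

The uniform distribution (where all probabilities equal 1/4) achieves the maximum entropy of log_e(4) = 1.3863 nats.

Distribution C has the highest entropy.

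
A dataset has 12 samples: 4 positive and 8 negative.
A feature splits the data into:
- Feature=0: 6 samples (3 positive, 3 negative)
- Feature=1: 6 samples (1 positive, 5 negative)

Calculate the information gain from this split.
0.0933 bits

Information Gain = H(Y) - H(Y|Feature)

Before split:
P(positive) = 4/12 = 0.3333
H(Y) = 0.9183 bits

After split:
Feature=0: H = 1.0000 bits (weight = 6/12)
Feature=1: H = 0.6500 bits (weight = 6/12)
H(Y|Feature) = (6/12)×1.0000 + (6/12)×0.6500 = 0.8250 bits

Information Gain = 0.9183 - 0.8250 = 0.0933 bits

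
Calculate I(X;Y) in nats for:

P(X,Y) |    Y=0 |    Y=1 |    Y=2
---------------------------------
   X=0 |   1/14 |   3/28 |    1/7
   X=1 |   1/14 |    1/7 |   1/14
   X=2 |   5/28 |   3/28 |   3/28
0.0401 nats

Mutual information: I(X;Y) = H(X) + H(Y) - H(X,Y)

Marginals:
P(X) = (9/28, 2/7, 11/28), H(X) = 1.0898 nats
P(Y) = (9/28, 5/14, 9/28), H(Y) = 1.0974 nats

Joint entropy: H(X,Y) = 2.1471 nats

I(X;Y) = 1.0898 + 1.0974 - 2.1471 = 0.0401 nats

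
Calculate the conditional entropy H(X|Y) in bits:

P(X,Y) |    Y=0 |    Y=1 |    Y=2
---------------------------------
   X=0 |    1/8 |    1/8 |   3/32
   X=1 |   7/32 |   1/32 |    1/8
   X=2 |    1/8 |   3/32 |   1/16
1.4991 bits

Using the chain rule: H(X|Y) = H(X,Y) - H(Y)

First, compute H(X,Y) = 3.0262 bits

Marginal P(Y) = (15/32, 1/4, 9/32)
H(Y) = 1.5271 bits

H(X|Y) = H(X,Y) - H(Y) = 3.0262 - 1.5271 = 1.4991 bits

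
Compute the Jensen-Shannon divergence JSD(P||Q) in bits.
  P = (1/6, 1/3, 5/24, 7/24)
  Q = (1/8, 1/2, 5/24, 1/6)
0.0267 bits

Jensen-Shannon divergence is:
JSD(P||Q) = 0.5 × D_KL(P||M) + 0.5 × D_KL(Q||M)
where M = 0.5 × (P + Q) is the mixture distribution.

M = 0.5 × (1/6, 1/3, 5/24, 7/24) + 0.5 × (1/8, 1/2, 5/24, 1/6) = (0.145833, 5/12, 5/24, 0.229167)

D_KL(P||M) = 0.0263 bits
D_KL(Q||M) = 0.0271 bits

JSD(P||Q) = 0.5 × 0.0263 + 0.5 × 0.0271 = 0.0267 bits

Unlike KL divergence, JSD is symmetric and bounded: 0 ≤ JSD ≤ log(2).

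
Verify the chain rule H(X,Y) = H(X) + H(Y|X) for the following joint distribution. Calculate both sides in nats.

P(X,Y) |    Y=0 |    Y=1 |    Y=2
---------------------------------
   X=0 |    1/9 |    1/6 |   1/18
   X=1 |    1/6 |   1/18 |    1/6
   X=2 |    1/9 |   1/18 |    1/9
H(X,Y) = 2.1100, H(X) = 1.0893, H(Y|X) = 1.0207 (all in nats)

Chain rule: H(X,Y) = H(X) + H(Y|X)

Left side — joint entropy directly:
H(X,Y) = -Σ p(x,y) log p(x,y) = 2.1100 nats

Right side — compute H(Y|X) from the conditional distributions:
P(X) = (1/3, 7/18, 5/18), so H(X) = 1.0893 nats
H(Y|X) = Σ_x P(X=x) · H(Y|X=x):
  P(Y|X=0) = (1/3, 1/2, 1/6), H(Y|X=0) = 1.0114, weight P(X=0) = 1/3
  P(Y|X=1) = (3/7, 1/7, 3/7), H(Y|X=1) = 1.0042, weight P(X=1) = 7/18
  P(Y|X=2) = (2/5, 1/5, 2/5), H(Y|X=2) = 1.0549, weight P(X=2) = 5/18
H(Y|X) = 1.0207 nats

H(X) + H(Y|X) = 1.0893 + 1.0207 = 2.1100 nats

Both sides equal 2.1100 nats. ✓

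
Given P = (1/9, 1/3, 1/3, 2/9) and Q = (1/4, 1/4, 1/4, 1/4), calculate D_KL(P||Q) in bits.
0.1089 bits

KL divergence: D_KL(P||Q) = Σ p(x) log(p(x)/q(x))

Computing term by term:
  x=0: 1/9 × log_2[(1/9)/(1/4)] = 1/9 × -1.1699 = -0.1300
  x=1: 1/3 × log_2[(1/3)/(1/4)] = 1/3 × 0.4150 = 0.1383
  x=2: 1/3 × log_2[(1/3)/(1/4)] = 1/3 × 0.4150 = 0.1383
  x=3: 2/9 × log_2[(2/9)/(1/4)] = 2/9 × -0.1699 = -0.0378

D_KL(P||Q) = 0.1089 bits

Note: KL divergence is always non-negative and equals 0 iff P = Q.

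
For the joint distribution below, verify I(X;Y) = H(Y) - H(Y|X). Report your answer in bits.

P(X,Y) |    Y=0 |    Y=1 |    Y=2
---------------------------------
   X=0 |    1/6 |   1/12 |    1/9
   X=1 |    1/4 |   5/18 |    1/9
I(X;Y) = 0.0354 bits

Mutual information has multiple equivalent forms:
- I(X;Y) = H(X) - H(X|Y)
- I(X;Y) = H(Y) - H(Y|X)
- I(X;Y) = H(X) + H(Y) - H(X,Y)

Computing all quantities:
H(X) = 0.9436, H(Y) = 1.5391, H(X,Y) = 2.4473
H(X|Y) = 0.9082, H(Y|X) = 1.5037

Verification:
H(X) - H(X|Y) = 0.9436 - 0.9082 = 0.0354
H(Y) - H(Y|X) = 1.5391 - 1.5037 = 0.0354
H(X) + H(Y) - H(X,Y) = 0.9436 + 1.5391 - 2.4473 = 0.0354

All forms give I(X;Y) = 0.0354 bits. ✓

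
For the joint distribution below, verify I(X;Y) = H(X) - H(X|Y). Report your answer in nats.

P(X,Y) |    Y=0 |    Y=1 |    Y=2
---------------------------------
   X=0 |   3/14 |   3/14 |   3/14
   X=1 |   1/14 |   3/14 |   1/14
I(X;Y) = 0.0334 nats

Mutual information has multiple equivalent forms:
- I(X;Y) = H(X) - H(X|Y)
- I(X;Y) = H(Y) - H(Y|X)
- I(X;Y) = H(X) + H(Y) - H(X,Y)

Computing all quantities:
H(X) = 0.6518, H(Y) = 1.0790, H(X,Y) = 1.6974
H(X|Y) = 0.6184, H(Y|X) = 1.0456

Verification:
H(X) - H(X|Y) = 0.6518 - 0.6184 = 0.0334
H(Y) - H(Y|X) = 1.0790 - 1.0456 = 0.0334
H(X) + H(Y) - H(X,Y) = 0.6518 + 1.0790 - 1.6974 = 0.0334

All forms give I(X;Y) = 0.0334 nats. ✓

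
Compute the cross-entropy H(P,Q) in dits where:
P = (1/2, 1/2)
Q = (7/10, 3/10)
0.3389 dits

Cross-entropy: H(P,Q) = -Σ p(x) log q(x)

Alternatively: H(P,Q) = H(P) + D_KL(P||Q)
H(P) = 0.3010 dits
D_KL(P||Q) = 0.0379 dits

H(P,Q) = 0.3010 + 0.0379 = 0.3389 dits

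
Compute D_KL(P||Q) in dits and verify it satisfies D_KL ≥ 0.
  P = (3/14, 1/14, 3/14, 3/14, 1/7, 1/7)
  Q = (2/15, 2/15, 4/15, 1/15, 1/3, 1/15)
0.1078 dits

KL divergence satisfies the Gibbs inequality: D_KL(P||Q) ≥ 0 for all distributions P, Q.

D_KL(P||Q) = Σ p(x) log(p(x)/q(x))
Term by term:
  x=0: 3/14 × log_10[(3/14)/(2/15)] = 0.0442
  x=1: 1/14 × log_10[(1/14)/(2/15)] = -0.0194
  x=2: 3/14 × log_10[(3/14)/(4/15)] = -0.0204
  x=3: 3/14 × log_10[(3/14)/(1/15)] = 0.1087
  x=4: 1/7 × log_10[(1/7)/(1/3)] = -0.0526
  x=5: 1/7 × log_10[(1/7)/(1/15)] = 0.0473
D_KL(P||Q) = 0.1078 dits

D_KL(P||Q) = 0.1078 ≥ 0 ✓

This non-negativity is a fundamental property: relative entropy cannot be negative because it measures how different Q is from P.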